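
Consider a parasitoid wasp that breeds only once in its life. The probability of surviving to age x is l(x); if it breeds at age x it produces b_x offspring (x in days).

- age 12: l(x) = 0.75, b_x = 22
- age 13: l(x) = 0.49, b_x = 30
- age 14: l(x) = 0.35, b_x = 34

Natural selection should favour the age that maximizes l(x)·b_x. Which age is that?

Expected offspring if breeding at age x = l(x) × b_x:
  age 12: 0.75 × 22 = 16.500
  age 13: 0.49 × 30 = 14.700
  age 14: 0.35 × 34 = 11.900
Maximum at age 12 (16.500).

12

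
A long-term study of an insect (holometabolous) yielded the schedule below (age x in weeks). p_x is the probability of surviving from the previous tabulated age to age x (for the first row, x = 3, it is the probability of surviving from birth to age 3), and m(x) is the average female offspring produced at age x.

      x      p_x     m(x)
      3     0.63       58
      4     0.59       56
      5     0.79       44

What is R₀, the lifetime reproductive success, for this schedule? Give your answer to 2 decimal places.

Survivorship from birth: l_x = p_3·p_4·…·p_x.
  l_3 = 0.63000
  l_4 = 0.37170
  l_5 = 0.29364
R₀ = Σ l_x m(x):
  age 3: 0.63000 × 58 = 36.5400
  age 4: 0.37170 × 56 = 20.8152
  age 5: 0.29364 × 44 = 12.9202
R₀ = 36.5400 + 20.8152 + 12.9202 = 70.2754

70.28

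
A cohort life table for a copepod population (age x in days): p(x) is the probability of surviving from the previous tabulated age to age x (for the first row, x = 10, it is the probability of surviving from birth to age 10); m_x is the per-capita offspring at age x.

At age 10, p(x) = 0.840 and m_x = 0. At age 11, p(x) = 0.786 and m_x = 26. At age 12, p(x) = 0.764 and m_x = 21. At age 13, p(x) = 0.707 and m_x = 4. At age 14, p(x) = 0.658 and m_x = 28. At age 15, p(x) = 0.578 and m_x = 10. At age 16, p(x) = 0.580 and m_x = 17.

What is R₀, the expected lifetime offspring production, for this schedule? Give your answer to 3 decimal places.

38.450

Survivorship from birth: l_x = p_10·p_11·…·p_x.
  l_10 = 0.84000
  l_11 = 0.66024
  l_12 = 0.50442
  l_13 = 0.35663
  l_14 = 0.23466
  l_15 = 0.13563
  l_16 = 0.07867
R₀ = Σ l_x m_x:
  age 10: 0.84000 × 0 = 0.0000
  age 11: 0.66024 × 26 = 17.1662
  age 12: 0.50442 × 21 = 10.5928
  age 13: 0.35663 × 4 = 1.4265
  age 14: 0.23466 × 28 = 6.5705
  age 15: 0.13563 × 10 = 1.3563
  age 16: 0.07867 × 17 = 1.3374
R₀ = 0.0000 + 17.1662 + 10.5928 + 1.4265 + 6.5705 + 1.3563 + 1.3374 = 38.4498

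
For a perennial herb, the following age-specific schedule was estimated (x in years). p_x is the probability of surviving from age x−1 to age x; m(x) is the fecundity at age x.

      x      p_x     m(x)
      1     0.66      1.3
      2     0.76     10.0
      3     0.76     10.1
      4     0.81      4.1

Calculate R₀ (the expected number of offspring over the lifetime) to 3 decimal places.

10.990

Survivorship from birth: l_x = p_1·p_2·…·p_x.
  l_1 = 0.66000
  l_2 = 0.50160
  l_3 = 0.38122
  l_4 = 0.30878
R₀ = Σ l_x m(x):
  age 1: 0.66000 × 1.3 = 0.8580
  age 2: 0.50160 × 10.0 = 5.0160
  age 3: 0.38122 × 10.1 = 3.8503
  age 4: 0.30878 × 4.1 = 1.2660
R₀ = 0.8580 + 5.0160 + 3.8503 + 1.2660 = 10.9903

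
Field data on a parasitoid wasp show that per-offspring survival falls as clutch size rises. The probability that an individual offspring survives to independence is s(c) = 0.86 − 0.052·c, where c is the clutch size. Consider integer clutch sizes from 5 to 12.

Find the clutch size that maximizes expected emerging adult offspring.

8

Expected emerging adult offspring = c × s(c):
  c=5: 5 × 0.600 = 3.000
  c=6: 6 × 0.548 = 3.288
  c=7: 7 × 0.496 = 3.472
  c=8: 8 × 0.444 = 3.552
  c=9: 9 × 0.392 = 3.528
  c=10: 10 × 0.340 = 3.400
  c=11: 11 × 0.288 = 3.168
  c=12: 12 × 0.236 = 2.832
Maximum at c = 8 (3.552 emerging adult offspring).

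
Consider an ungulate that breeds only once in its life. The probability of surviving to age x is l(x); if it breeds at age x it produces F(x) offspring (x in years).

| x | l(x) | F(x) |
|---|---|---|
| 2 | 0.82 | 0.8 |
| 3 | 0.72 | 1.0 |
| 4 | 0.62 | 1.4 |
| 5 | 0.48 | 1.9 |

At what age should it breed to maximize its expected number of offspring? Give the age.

Expected offspring if breeding at age x = l(x) × F(x):
  age 2: 0.82 × 0.8 = 0.656
  age 3: 0.72 × 1.0 = 0.720
  age 4: 0.62 × 1.4 = 0.868
  age 5: 0.48 × 1.9 = 0.912
Maximum at age 5 (0.912).

5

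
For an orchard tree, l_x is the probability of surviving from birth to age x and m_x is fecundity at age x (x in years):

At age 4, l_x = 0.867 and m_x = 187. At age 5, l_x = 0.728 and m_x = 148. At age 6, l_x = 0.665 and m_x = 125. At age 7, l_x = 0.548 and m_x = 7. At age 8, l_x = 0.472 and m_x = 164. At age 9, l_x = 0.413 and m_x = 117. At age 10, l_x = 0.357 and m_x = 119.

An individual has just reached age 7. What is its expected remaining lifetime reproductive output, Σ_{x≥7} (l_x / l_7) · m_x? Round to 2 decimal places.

l_7 = 0.548. Conditional survival from age 7 to x is l_x / l_7.
  x=7: (0.548/0.548) × 7 = 7.0000
  x=8: (0.472/0.548) × 164 = 141.2555
  x=9: (0.413/0.548) × 117 = 88.1770
  x=10: (0.357/0.548) × 119 = 77.5237
Sum = 7.0000 + 141.2555 + 88.1770 + 77.5237 = 313.9562

313.96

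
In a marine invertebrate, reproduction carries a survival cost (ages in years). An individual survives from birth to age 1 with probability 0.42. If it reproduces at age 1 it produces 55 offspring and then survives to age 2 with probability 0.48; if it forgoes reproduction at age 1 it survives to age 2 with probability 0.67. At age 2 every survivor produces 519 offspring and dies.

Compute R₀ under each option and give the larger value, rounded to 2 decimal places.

146.05

breed at age 1: R₀ = 0.42 × (55 + 0.48 × 519) = 0.42 × 304.1200 = 127.7304
delay to age 2: R₀ = 0.42 × (0.67 × 519) = 0.42 × 347.7300 = 146.0466
Higher: delay to age 2 (146.0466).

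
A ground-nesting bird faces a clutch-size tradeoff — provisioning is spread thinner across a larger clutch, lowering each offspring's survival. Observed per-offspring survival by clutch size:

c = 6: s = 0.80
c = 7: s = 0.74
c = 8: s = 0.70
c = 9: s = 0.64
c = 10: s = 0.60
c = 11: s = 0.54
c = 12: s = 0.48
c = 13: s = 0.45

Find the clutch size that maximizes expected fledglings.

10

Expected fledglings = c × s(c):
  c=6: 6 × 0.80 = 4.800
  c=7: 7 × 0.74 = 5.180
  c=8: 8 × 0.70 = 5.600
  c=9: 9 × 0.64 = 5.760
  c=10: 10 × 0.60 = 6.000
  c=11: 11 × 0.54 = 5.940
  c=12: 12 × 0.48 = 5.760
  c=13: 13 × 0.45 = 5.850
Maximum at c = 10 (6.000 fledglings).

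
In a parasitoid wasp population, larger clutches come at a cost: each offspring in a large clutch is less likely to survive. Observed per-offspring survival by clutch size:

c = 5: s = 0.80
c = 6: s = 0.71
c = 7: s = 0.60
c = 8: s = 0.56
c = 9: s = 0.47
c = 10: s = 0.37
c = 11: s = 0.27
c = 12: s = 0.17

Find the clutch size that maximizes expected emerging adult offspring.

Expected emerging adult offspring = c × s(c):
  c=5: 5 × 0.80 = 4.000
  c=6: 6 × 0.71 = 4.260
  c=7: 7 × 0.60 = 4.200
  c=8: 8 × 0.56 = 4.480
  c=9: 9 × 0.47 = 4.230
  c=10: 10 × 0.37 = 3.700
  c=11: 11 × 0.27 = 2.970
  c=12: 12 × 0.17 = 2.040
Maximum at c = 8 (4.480 emerging adult offspring).

8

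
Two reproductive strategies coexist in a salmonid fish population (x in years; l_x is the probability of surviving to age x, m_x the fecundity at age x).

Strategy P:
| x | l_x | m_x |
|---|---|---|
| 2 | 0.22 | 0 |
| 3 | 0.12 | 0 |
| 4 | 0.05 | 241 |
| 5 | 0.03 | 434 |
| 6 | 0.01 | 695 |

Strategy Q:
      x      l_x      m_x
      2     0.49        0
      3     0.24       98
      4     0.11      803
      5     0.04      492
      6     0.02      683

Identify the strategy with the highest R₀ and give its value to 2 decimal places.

145.19

Strategy P: R₀ = 0.22×0 + 0.12×0 + 0.05×241 + 0.03×434 + 0.01×695 = 32.0200
Strategy Q: R₀ = 0.49×0 + 0.24×98 + 0.11×803 + 0.04×492 + 0.02×683 = 145.1900
Highest R₀: strategy Q with 145.1900.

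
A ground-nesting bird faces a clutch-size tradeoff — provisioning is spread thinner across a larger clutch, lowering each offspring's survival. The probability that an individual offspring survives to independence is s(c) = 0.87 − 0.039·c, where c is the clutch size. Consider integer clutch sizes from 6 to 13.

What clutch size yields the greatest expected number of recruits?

Expected recruits = c × s(c):
  c=6: 6 × 0.636 = 3.816
  c=7: 7 × 0.597 = 4.179
  c=8: 8 × 0.558 = 4.464
  c=9: 9 × 0.519 = 4.671
  c=10: 10 × 0.480 = 4.800
  c=11: 11 × 0.441 = 4.851
  c=12: 12 × 0.402 = 4.824
  c=13: 13 × 0.363 = 4.719
Maximum at c = 11 (4.851 recruits).

11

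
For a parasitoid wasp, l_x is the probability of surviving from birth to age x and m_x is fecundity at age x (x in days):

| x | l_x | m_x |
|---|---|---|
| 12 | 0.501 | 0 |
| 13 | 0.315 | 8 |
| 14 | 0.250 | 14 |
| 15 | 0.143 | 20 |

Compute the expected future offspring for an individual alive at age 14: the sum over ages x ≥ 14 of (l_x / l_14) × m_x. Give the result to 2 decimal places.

25.44

l_14 = 0.250. Conditional survival from age 14 to x is l_x / l_14.
  x=14: (0.250/0.250) × 14 = 14.0000
  x=15: (0.143/0.250) × 20 = 11.4400
Sum = 14.0000 + 11.4400 = 25.4400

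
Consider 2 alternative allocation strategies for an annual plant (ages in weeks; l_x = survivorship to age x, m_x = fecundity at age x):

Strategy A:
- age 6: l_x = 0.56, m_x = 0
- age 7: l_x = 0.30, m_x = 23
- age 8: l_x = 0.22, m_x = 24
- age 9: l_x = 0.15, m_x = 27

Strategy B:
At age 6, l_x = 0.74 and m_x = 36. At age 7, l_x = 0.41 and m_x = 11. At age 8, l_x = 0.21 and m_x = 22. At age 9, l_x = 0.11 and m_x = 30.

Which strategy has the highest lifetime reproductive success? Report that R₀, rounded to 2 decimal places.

39.07

Strategy A: R₀ = 0.56×0 + 0.30×23 + 0.22×24 + 0.15×27 = 16.2300
Strategy B: R₀ = 0.74×36 + 0.41×11 + 0.21×22 + 0.11×30 = 39.0700
Highest R₀: strategy B with 39.0700.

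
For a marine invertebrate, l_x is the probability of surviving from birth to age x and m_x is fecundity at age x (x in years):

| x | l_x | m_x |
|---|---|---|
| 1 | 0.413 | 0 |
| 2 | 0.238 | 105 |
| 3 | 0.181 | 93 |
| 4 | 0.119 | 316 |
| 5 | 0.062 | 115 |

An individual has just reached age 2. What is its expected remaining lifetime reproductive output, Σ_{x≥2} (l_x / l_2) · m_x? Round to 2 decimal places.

363.68

l_2 = 0.238. Conditional survival from age 2 to x is l_x / l_2.
  x=2: (0.238/0.238) × 105 = 105.0000
  x=3: (0.181/0.238) × 93 = 70.7269
  x=4: (0.119/0.238) × 316 = 158.0000
  x=5: (0.062/0.238) × 115 = 29.9580
Sum = 105.0000 + 70.7269 + 158.0000 + 29.9580 = 363.6849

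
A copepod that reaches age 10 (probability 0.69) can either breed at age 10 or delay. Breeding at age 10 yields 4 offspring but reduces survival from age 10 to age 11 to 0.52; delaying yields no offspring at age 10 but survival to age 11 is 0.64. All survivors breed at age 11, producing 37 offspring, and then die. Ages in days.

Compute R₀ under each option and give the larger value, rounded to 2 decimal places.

16.34

breed at age 10: R₀ = 0.69 × (4 + 0.52 × 37) = 0.69 × 23.2400 = 16.0356
delay to age 11: R₀ = 0.69 × (0.64 × 37) = 0.69 × 23.6800 = 16.3392
Higher: delay to age 11 (16.3392).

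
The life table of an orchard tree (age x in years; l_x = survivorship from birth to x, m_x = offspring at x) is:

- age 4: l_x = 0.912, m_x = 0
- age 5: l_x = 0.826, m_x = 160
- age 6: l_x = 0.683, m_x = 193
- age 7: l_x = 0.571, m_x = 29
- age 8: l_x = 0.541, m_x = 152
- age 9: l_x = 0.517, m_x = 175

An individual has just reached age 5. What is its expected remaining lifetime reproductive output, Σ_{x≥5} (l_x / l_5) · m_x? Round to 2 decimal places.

l_5 = 0.826. Conditional survival from age 5 to x is l_x / l_5.
  x=5: (0.826/0.826) × 160 = 160.0000
  x=6: (0.683/0.826) × 193 = 159.5872
  x=7: (0.571/0.826) × 29 = 20.0472
  x=8: (0.541/0.826) × 152 = 99.5545
  x=9: (0.517/0.826) × 175 = 109.5339
Sum = 160.0000 + 159.5872 + 20.0472 + 99.5545 + 109.5339 = 548.7228

548.72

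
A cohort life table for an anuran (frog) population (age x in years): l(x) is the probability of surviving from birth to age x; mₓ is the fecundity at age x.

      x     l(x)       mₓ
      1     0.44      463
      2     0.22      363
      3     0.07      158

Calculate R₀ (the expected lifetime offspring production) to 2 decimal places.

294.64

R₀ = Σ l(x) mₓ:
  age 1: 0.44 × 463 = 203.7200
  age 2: 0.22 × 363 = 79.8600
  age 3: 0.07 × 158 = 11.0600
R₀ = 203.7200 + 79.8600 + 11.0600 = 294.6400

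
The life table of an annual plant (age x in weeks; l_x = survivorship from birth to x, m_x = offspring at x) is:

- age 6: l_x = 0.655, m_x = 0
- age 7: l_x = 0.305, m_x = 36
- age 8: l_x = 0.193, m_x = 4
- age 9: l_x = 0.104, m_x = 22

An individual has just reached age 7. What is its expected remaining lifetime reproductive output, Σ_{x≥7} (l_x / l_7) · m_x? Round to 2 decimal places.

46.03

l_7 = 0.305. Conditional survival from age 7 to x is l_x / l_7.
  x=7: (0.305/0.305) × 36 = 36.0000
  x=8: (0.193/0.305) × 4 = 2.5311
  x=9: (0.104/0.305) × 22 = 7.5016
Sum = 36.0000 + 2.5311 + 7.5016 = 46.0328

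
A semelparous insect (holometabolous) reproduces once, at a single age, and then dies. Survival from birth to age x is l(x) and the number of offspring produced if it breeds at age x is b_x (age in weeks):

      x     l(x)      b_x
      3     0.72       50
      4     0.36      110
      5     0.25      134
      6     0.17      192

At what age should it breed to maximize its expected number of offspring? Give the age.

4

Expected offspring if breeding at age x = l(x) × b_x:
  age 3: 0.72 × 50 = 36.000
  age 4: 0.36 × 110 = 39.600
  age 5: 0.25 × 134 = 33.500
  age 6: 0.17 × 192 = 32.640
Maximum at age 4 (39.600).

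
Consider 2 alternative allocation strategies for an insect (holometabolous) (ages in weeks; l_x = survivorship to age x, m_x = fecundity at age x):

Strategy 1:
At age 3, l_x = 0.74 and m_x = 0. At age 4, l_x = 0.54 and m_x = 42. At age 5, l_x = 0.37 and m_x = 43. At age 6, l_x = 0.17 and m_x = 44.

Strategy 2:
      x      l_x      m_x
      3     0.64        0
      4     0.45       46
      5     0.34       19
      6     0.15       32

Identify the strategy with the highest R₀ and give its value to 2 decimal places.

46.07

Strategy 1: R₀ = 0.74×0 + 0.54×42 + 0.37×43 + 0.17×44 = 46.0700
Strategy 2: R₀ = 0.64×0 + 0.45×46 + 0.34×19 + 0.15×32 = 31.9600
Highest R₀: strategy 1 with 46.0700.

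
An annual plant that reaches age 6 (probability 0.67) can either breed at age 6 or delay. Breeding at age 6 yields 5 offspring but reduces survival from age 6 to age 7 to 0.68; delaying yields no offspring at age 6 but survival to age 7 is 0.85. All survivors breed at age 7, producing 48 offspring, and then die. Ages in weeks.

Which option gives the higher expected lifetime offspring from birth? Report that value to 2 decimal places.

27.34

breed at age 6: R₀ = 0.67 × (5 + 0.68 × 48) = 0.67 × 37.6400 = 25.2188
delay to age 7: R₀ = 0.67 × (0.85 × 48) = 0.67 × 40.8000 = 27.3360
Higher: delay to age 7 (27.3360).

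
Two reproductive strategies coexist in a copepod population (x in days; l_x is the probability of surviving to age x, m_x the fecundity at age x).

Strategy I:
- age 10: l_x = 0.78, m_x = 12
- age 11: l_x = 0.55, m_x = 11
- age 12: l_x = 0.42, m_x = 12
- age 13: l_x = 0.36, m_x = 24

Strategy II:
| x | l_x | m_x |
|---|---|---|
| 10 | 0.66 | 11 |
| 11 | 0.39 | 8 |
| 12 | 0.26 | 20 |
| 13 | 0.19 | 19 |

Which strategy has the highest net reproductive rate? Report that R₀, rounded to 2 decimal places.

Strategy I: R₀ = 0.78×12 + 0.55×11 + 0.42×12 + 0.36×24 = 29.0900
Strategy II: R₀ = 0.66×11 + 0.39×8 + 0.26×20 + 0.19×19 = 19.1900
Highest R₀: strategy I with 29.0900.

29.09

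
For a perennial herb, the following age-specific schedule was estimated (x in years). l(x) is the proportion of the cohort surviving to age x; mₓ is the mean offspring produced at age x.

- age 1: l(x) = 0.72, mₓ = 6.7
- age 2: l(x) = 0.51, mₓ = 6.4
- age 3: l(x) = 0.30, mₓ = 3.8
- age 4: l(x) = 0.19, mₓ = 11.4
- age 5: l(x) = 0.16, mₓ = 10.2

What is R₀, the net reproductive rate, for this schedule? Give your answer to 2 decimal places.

13.03

R₀ = Σ l(x) mₓ:
  age 1: 0.72 × 6.7 = 4.8240
  age 2: 0.51 × 6.4 = 3.2640
  age 3: 0.30 × 3.8 = 1.1400
  age 4: 0.19 × 11.4 = 2.1660
  age 5: 0.16 × 10.2 = 1.6320
R₀ = 4.8240 + 3.2640 + 1.1400 + 2.1660 + 1.6320 = 13.0260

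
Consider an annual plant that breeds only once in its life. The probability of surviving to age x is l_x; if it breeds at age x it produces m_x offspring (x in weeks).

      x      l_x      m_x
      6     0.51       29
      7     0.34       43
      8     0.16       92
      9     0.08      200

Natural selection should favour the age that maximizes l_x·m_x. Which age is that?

9

Expected offspring if breeding at age x = l_x × m_x:
  age 6: 0.51 × 29 = 14.790
  age 7: 0.34 × 43 = 14.620
  age 8: 0.16 × 92 = 14.720
  age 9: 0.08 × 200 = 16.000
Maximum at age 9 (16.000).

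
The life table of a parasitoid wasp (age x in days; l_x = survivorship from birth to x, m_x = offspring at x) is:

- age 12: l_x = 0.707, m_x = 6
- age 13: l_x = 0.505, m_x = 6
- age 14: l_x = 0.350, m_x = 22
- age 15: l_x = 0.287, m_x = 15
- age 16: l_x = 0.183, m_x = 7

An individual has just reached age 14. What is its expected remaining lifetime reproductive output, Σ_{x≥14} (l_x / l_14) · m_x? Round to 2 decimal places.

l_14 = 0.350. Conditional survival from age 14 to x is l_x / l_14.
  x=14: (0.350/0.350) × 22 = 22.0000
  x=15: (0.287/0.350) × 15 = 12.3000
  x=16: (0.183/0.350) × 7 = 3.6600
Sum = 22.0000 + 12.3000 + 3.6600 = 37.9600

37.96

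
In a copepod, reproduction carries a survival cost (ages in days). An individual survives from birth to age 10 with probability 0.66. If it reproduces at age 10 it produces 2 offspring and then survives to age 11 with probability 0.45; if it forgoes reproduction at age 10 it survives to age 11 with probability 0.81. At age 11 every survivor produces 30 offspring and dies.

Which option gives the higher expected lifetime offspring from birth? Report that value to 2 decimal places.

breed at age 10: R₀ = 0.66 × (2 + 0.45 × 30) = 0.66 × 15.5000 = 10.2300
delay to age 11: R₀ = 0.66 × (0.81 × 30) = 0.66 × 24.3000 = 16.0380
Higher: delay to age 11 (16.0380).

16.04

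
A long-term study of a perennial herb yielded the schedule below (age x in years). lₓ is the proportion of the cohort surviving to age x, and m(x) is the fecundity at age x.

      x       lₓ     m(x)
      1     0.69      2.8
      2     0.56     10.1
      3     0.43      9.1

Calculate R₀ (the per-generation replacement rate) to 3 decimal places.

11.501

R₀ = Σ lₓ m(x):
  age 1: 0.69 × 2.8 = 1.9320
  age 2: 0.56 × 10.1 = 5.6560
  age 3: 0.43 × 9.1 = 3.9130
R₀ = 1.9320 + 5.6560 + 3.9130 = 11.5010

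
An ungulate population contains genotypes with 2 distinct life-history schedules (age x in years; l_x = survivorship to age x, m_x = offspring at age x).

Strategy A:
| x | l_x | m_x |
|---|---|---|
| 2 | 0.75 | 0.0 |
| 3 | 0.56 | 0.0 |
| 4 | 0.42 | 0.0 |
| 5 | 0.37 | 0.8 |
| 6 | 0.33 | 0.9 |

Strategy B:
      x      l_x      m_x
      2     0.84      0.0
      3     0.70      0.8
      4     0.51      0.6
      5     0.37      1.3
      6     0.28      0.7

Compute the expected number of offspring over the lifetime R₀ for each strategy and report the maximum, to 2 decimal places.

Strategy A: R₀ = 0.75×0.0 + 0.56×0.0 + 0.42×0.0 + 0.37×0.8 + 0.33×0.9 = 0.5930
Strategy B: R₀ = 0.84×0.0 + 0.70×0.8 + 0.51×0.6 + 0.37×1.3 + 0.28×0.7 = 1.5430
Highest R₀: strategy B with 1.5430.

1.54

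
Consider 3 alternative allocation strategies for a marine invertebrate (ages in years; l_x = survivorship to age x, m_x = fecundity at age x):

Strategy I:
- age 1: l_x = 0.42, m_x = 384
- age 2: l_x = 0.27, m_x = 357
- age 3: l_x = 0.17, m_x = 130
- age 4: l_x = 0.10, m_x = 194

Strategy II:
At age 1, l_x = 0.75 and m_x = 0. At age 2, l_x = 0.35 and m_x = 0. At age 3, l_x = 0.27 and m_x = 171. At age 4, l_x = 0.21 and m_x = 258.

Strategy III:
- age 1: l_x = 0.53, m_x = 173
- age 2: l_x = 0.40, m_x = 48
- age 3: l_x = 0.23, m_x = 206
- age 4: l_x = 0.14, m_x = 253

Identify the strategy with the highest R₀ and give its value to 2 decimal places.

299.17

Strategy I: R₀ = 0.42×384 + 0.27×357 + 0.17×130 + 0.10×194 = 299.1700
Strategy II: R₀ = 0.75×0 + 0.35×0 + 0.27×171 + 0.21×258 = 100.3500
Strategy III: R₀ = 0.53×173 + 0.40×48 + 0.23×206 + 0.14×253 = 193.6900
Highest R₀: strategy I with 299.1700.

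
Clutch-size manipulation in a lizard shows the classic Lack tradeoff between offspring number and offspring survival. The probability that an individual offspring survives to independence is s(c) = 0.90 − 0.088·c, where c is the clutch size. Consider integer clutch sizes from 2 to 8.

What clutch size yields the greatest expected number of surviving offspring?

Expected surviving offspring = c × s(c):
  c=2: 2 × 0.724 = 1.448
  c=3: 3 × 0.636 = 1.908
  c=4: 4 × 0.548 = 2.192
  c=5: 5 × 0.460 = 2.300
  c=6: 6 × 0.372 = 2.232
  c=7: 7 × 0.284 = 1.988
  c=8: 8 × 0.196 = 1.568
Maximum at c = 5 (2.300 surviving offspring).

5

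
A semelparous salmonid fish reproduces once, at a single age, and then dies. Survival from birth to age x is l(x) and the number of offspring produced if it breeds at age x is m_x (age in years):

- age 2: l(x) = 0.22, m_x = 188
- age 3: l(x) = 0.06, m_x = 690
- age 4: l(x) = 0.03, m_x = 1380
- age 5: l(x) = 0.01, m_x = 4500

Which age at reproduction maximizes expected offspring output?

5

Expected offspring if breeding at age x = l(x) × m_x:
  age 2: 0.22 × 188 = 41.360
  age 3: 0.06 × 690 = 41.400
  age 4: 0.03 × 1380 = 41.400
  age 5: 0.01 × 4500 = 45.000
Maximum at age 5 (45.000).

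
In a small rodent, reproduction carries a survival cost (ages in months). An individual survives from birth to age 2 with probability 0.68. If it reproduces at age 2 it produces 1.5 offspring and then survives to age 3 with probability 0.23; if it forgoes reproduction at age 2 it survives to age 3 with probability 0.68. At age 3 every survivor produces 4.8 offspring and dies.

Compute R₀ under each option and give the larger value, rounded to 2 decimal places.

2.22

breed at age 2: R₀ = 0.68 × (1.5 + 0.23 × 4.8) = 0.68 × 2.6040 = 1.7707
delay to age 3: R₀ = 0.68 × (0.68 × 4.8) = 0.68 × 3.2640 = 2.2195
Higher: delay to age 3 (2.2195).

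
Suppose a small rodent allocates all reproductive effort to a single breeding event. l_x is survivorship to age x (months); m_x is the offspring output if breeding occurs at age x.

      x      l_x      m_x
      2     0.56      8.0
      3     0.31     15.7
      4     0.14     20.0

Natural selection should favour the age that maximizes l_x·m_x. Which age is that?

Expected offspring if breeding at age x = l_x × m_x:
  age 2: 0.56 × 8.0 = 4.480
  age 3: 0.31 × 15.7 = 4.867
  age 4: 0.14 × 20.0 = 2.800
Maximum at age 3 (4.867).

3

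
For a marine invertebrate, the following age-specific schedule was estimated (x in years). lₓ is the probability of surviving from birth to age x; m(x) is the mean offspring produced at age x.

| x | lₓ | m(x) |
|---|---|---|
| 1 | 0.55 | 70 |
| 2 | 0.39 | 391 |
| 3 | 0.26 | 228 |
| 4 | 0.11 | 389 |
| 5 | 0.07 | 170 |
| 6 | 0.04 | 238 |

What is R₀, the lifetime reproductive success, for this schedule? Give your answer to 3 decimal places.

R₀ = Σ lₓ m(x):
  age 1: 0.55 × 70 = 38.5000
  age 2: 0.39 × 391 = 152.4900
  age 3: 0.26 × 228 = 59.2800
  age 4: 0.11 × 389 = 42.7900
  age 5: 0.07 × 170 = 11.9000
  age 6: 0.04 × 238 = 9.5200
R₀ = 38.5000 + 152.4900 + 59.2800 + 42.7900 + 11.9000 + 9.5200 = 314.4800

314.480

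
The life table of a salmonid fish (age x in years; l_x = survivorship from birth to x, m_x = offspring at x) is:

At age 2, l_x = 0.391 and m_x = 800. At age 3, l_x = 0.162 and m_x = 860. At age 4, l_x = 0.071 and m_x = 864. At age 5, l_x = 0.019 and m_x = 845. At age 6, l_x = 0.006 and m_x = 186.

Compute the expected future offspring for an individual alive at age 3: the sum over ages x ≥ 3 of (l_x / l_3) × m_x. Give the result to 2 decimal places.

1344.66

l_3 = 0.162. Conditional survival from age 3 to x is l_x / l_3.
  x=3: (0.162/0.162) × 860 = 860.0000
  x=4: (0.071/0.162) × 864 = 378.6667
  x=5: (0.019/0.162) × 845 = 99.1049
  x=6: (0.006/0.162) × 186 = 6.8889
Sum = 860.0000 + 378.6667 + 99.1049 + 6.8889 = 1344.6605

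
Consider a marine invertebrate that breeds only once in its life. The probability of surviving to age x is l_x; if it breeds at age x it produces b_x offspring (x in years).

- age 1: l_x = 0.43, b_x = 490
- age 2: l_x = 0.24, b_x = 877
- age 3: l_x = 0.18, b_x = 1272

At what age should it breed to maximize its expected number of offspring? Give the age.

3

Expected offspring if breeding at age x = l_x × b_x:
  age 1: 0.43 × 490 = 210.700
  age 2: 0.24 × 877 = 210.480
  age 3: 0.18 × 1272 = 228.960
Maximum at age 3 (228.960).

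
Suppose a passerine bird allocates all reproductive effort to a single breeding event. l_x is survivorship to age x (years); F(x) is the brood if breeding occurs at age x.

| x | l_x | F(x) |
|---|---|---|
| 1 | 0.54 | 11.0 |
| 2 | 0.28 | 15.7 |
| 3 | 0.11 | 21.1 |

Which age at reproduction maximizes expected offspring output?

1

Expected offspring if breeding at age x = l_x × F(x):
  age 1: 0.54 × 11.0 = 5.940
  age 2: 0.28 × 15.7 = 4.396
  age 3: 0.11 × 21.1 = 2.321
Maximum at age 1 (5.940).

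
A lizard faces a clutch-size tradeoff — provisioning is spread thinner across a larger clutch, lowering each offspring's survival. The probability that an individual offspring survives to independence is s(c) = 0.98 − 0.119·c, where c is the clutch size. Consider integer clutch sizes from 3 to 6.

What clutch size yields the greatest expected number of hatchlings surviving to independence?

Expected hatchlings surviving to independence = c × s(c):
  c=3: 3 × 0.623 = 1.869
  c=4: 4 × 0.504 = 2.016
  c=5: 5 × 0.385 = 1.925
  c=6: 6 × 0.266 = 1.596
Maximum at c = 4 (2.016 hatchlings surviving to independence).

4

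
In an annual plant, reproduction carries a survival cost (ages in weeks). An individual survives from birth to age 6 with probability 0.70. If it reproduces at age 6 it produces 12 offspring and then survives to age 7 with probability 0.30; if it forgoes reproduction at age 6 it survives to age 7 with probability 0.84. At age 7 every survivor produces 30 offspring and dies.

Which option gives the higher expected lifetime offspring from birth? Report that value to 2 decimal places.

17.64

breed at age 6: R₀ = 0.70 × (12 + 0.30 × 30) = 0.70 × 21.0000 = 14.7000
delay to age 7: R₀ = 0.70 × (0.84 × 30) = 0.70 × 25.2000 = 17.6400
Higher: delay to age 7 (17.6400).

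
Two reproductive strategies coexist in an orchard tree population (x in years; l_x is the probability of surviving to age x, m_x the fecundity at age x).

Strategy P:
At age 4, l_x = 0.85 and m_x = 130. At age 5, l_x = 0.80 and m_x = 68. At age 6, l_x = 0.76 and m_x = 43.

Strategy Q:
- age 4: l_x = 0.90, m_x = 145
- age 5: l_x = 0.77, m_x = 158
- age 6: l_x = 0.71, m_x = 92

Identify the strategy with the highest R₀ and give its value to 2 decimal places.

317.48

Strategy P: R₀ = 0.85×130 + 0.80×68 + 0.76×43 = 197.5800
Strategy Q: R₀ = 0.90×145 + 0.77×158 + 0.71×92 = 317.4800
Highest R₀: strategy Q with 317.4800.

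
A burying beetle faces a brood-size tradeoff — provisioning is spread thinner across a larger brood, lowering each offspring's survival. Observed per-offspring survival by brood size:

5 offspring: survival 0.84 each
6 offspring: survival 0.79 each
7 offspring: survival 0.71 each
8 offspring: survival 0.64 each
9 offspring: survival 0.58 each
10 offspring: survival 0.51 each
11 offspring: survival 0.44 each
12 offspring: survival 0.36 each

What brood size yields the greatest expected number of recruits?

9

Expected recruits = c × s(c):
  c=5: 5 × 0.84 = 4.200
  c=6: 6 × 0.79 = 4.740
  c=7: 7 × 0.71 = 4.970
  c=8: 8 × 0.64 = 5.120
  c=9: 9 × 0.58 = 5.220
  c=10: 10 × 0.51 = 5.100
  c=11: 11 × 0.44 = 4.840
  c=12: 12 × 0.36 = 4.320
Maximum at c = 9 (5.220 recruits).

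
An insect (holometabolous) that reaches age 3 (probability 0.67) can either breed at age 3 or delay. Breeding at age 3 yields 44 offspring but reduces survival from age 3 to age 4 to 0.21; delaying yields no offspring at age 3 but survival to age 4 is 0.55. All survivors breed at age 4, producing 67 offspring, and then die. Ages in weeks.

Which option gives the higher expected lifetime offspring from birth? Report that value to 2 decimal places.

38.91

breed at age 3: R₀ = 0.67 × (44 + 0.21 × 67) = 0.67 × 58.0700 = 38.9069
delay to age 4: R₀ = 0.67 × (0.55 × 67) = 0.67 × 36.8500 = 24.6895
Higher: breed at age 3 (38.9069).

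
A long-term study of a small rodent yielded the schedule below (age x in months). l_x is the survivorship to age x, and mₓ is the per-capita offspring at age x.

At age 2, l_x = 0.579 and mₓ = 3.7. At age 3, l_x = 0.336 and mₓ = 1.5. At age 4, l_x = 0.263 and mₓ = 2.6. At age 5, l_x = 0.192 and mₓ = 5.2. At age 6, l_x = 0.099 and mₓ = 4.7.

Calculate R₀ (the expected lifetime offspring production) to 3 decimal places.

R₀ = Σ l_x mₓ:
  age 2: 0.579 × 3.7 = 2.1423
  age 3: 0.336 × 1.5 = 0.5040
  age 4: 0.263 × 2.6 = 0.6838
  age 5: 0.192 × 5.2 = 0.9984
  age 6: 0.099 × 4.7 = 0.4653
R₀ = 2.1423 + 0.5040 + 0.6838 + 0.9984 + 0.4653 = 4.7938

4.794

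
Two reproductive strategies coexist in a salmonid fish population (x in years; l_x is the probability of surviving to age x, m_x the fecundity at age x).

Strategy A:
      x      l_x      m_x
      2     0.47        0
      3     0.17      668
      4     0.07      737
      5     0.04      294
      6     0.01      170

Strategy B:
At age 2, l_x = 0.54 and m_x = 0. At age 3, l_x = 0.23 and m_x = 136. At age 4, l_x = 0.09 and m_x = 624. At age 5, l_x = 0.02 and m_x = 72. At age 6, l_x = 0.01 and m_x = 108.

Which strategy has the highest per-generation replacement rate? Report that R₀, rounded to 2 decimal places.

178.61

Strategy A: R₀ = 0.47×0 + 0.17×668 + 0.07×737 + 0.04×294 + 0.01×170 = 178.6100
Strategy B: R₀ = 0.54×0 + 0.23×136 + 0.09×624 + 0.02×72 + 0.01×108 = 89.9600
Highest R₀: strategy A with 178.6100.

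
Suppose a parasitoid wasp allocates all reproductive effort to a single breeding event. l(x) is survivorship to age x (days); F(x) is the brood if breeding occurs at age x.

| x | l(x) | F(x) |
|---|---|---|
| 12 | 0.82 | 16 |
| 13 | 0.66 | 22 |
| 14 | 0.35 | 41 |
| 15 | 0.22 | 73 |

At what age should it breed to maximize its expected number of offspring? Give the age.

Expected offspring if breeding at age x = l(x) × F(x):
  age 12: 0.82 × 16 = 13.120
  age 13: 0.66 × 22 = 14.520
  age 14: 0.35 × 41 = 14.350
  age 15: 0.22 × 73 = 16.060
Maximum at age 15 (16.060).

15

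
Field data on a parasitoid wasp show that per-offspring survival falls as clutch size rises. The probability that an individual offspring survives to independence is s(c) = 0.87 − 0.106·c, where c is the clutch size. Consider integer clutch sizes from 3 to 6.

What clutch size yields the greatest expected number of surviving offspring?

Expected surviving offspring = c × s(c):
  c=3: 3 × 0.552 = 1.656
  c=4: 4 × 0.446 = 1.784
  c=5: 5 × 0.340 = 1.700
  c=6: 6 × 0.234 = 1.404
Maximum at c = 4 (1.784 surviving offspring).

4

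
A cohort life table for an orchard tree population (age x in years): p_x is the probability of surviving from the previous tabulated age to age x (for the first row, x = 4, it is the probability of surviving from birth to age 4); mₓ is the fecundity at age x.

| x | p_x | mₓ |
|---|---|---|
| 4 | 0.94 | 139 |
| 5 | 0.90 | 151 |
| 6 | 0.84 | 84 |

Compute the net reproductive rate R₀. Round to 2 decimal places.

Survivorship from birth: l_x = p_4·p_5·…·p_x.
  l_4 = 0.94000
  l_5 = 0.84600
  l_6 = 0.71064
R₀ = Σ l_x mₓ:
  age 4: 0.94000 × 139 = 130.6600
  age 5: 0.84600 × 151 = 127.7460
  age 6: 0.71064 × 84 = 59.6938
R₀ = 130.6600 + 127.7460 + 59.6938 = 318.0998

318.10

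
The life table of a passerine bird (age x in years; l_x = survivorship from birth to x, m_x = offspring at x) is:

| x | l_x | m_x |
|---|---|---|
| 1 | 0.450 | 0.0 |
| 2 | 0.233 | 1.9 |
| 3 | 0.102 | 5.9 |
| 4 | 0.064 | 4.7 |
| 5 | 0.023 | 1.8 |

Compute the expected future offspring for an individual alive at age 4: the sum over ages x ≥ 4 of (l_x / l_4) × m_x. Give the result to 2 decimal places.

l_4 = 0.064. Conditional survival from age 4 to x is l_x / l_4.
  x=4: (0.064/0.064) × 4.7 = 4.7000
  x=5: (0.023/0.064) × 1.8 = 0.6469
Sum = 4.7000 + 0.6469 = 5.3469

5.35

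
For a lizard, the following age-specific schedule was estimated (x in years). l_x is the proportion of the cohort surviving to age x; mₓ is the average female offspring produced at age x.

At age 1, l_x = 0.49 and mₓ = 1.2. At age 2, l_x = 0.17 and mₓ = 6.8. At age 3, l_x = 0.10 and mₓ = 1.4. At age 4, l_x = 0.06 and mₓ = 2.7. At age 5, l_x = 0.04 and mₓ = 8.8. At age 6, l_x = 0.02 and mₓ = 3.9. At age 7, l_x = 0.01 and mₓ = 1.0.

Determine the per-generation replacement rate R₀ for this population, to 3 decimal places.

2.486

R₀ = Σ l_x mₓ:
  age 1: 0.49 × 1.2 = 0.5880
  age 2: 0.17 × 6.8 = 1.1560
  age 3: 0.10 × 1.4 = 0.1400
  age 4: 0.06 × 2.7 = 0.1620
  age 5: 0.04 × 8.8 = 0.3520
  age 6: 0.02 × 3.9 = 0.0780
  age 7: 0.01 × 1.0 = 0.0100
R₀ = 0.5880 + 1.1560 + 0.1400 + 0.1620 + 0.3520 + 0.0780 + 0.0100 = 2.4860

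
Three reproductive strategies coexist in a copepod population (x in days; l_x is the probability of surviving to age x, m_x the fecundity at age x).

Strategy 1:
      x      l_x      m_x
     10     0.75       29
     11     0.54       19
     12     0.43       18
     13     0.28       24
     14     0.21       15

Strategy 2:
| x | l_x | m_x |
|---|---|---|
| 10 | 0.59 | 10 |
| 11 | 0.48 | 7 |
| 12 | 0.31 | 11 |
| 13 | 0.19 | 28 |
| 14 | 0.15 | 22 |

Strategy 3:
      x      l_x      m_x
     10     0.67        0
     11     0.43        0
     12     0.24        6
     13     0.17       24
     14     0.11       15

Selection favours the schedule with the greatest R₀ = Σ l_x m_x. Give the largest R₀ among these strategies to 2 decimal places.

49.62

Strategy 1: R₀ = 0.75×29 + 0.54×19 + 0.43×18 + 0.28×24 + 0.21×15 = 49.6200
Strategy 2: R₀ = 0.59×10 + 0.48×7 + 0.31×11 + 0.19×28 + 0.15×22 = 21.2900
Strategy 3: R₀ = 0.67×0 + 0.43×0 + 0.24×6 + 0.17×24 + 0.11×15 = 7.1700
Highest R₀: strategy 1 with 49.6200.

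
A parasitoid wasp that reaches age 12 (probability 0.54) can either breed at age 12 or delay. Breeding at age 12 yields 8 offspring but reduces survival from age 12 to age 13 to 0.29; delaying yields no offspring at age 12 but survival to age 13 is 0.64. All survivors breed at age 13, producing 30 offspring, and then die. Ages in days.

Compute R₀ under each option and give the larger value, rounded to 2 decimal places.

10.37

breed at age 12: R₀ = 0.54 × (8 + 0.29 × 30) = 0.54 × 16.7000 = 9.0180
delay to age 13: R₀ = 0.54 × (0.64 × 30) = 0.54 × 19.2000 = 10.3680
Higher: delay to age 13 (10.3680).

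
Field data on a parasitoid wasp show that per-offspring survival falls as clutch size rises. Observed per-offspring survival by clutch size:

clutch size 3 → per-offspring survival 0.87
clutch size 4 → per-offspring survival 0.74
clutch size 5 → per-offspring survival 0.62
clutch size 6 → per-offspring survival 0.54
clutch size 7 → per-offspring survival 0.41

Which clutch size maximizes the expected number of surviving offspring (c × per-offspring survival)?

6

Expected surviving offspring = c × s(c):
  c=3: 3 × 0.87 = 2.610
  c=4: 4 × 0.74 = 2.960
  c=5: 5 × 0.62 = 3.100
  c=6: 6 × 0.54 = 3.240
  c=7: 7 × 0.41 = 2.870
Maximum at c = 6 (3.240 surviving offspring).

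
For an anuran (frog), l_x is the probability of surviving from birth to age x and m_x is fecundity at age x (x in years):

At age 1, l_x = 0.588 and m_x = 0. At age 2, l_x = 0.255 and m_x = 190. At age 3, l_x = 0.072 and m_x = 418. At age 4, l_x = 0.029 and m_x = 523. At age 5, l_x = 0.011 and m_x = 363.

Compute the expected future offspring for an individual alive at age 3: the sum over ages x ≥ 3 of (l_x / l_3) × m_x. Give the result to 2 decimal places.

684.11

l_3 = 0.072. Conditional survival from age 3 to x is l_x / l_3.
  x=3: (0.072/0.072) × 418 = 418.0000
  x=4: (0.029/0.072) × 523 = 210.6528
  x=5: (0.011/0.072) × 363 = 55.4583
Sum = 418.0000 + 210.6528 + 55.4583 = 684.1111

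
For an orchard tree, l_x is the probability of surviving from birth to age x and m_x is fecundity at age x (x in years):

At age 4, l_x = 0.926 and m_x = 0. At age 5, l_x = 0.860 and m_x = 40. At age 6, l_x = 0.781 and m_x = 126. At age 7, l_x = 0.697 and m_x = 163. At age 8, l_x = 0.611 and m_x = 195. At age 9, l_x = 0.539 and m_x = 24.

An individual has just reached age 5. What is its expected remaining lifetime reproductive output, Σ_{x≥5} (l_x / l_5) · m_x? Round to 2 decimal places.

440.11

l_5 = 0.860. Conditional survival from age 5 to x is l_x / l_5.
  x=5: (0.860/0.860) × 40 = 40.0000
  x=6: (0.781/0.860) × 126 = 114.4256
  x=7: (0.697/0.860) × 163 = 132.1058
  x=8: (0.611/0.860) × 195 = 138.5407
  x=9: (0.539/0.860) × 24 = 15.0419
Sum = 40.0000 + 114.4256 + 132.1058 + 138.5407 + 15.0419 = 440.1140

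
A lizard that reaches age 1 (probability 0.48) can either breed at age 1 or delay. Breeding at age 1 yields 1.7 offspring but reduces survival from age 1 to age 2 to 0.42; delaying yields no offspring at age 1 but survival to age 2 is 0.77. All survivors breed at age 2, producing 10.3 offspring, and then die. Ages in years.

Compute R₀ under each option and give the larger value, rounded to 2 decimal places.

3.81

breed at age 1: R₀ = 0.48 × (1.7 + 0.42 × 10.3) = 0.48 × 6.0260 = 2.8925
delay to age 2: R₀ = 0.48 × (0.77 × 10.3) = 0.48 × 7.9310 = 3.8069
Higher: delay to age 2 (3.8069).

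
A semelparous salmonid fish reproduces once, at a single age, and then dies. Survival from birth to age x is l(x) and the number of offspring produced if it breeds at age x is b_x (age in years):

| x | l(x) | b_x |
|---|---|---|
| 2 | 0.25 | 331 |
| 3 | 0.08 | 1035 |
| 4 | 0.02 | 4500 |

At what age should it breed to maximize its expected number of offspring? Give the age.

4

Expected offspring if breeding at age x = l(x) × b_x:
  age 2: 0.25 × 331 = 82.750
  age 3: 0.08 × 1035 = 82.800
  age 4: 0.02 × 4500 = 90.000
Maximum at age 4 (90.000).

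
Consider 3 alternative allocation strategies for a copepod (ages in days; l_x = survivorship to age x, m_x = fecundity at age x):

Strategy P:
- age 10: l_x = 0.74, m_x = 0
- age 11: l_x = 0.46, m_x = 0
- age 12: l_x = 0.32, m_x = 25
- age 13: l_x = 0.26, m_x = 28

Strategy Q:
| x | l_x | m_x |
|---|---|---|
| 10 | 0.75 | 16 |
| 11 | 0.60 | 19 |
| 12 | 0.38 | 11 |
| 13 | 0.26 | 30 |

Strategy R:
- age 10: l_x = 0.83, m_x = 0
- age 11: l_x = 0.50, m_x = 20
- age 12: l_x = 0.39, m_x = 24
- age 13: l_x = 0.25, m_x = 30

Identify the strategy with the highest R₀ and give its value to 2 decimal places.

35.38

Strategy P: R₀ = 0.74×0 + 0.46×0 + 0.32×25 + 0.26×28 = 15.2800
Strategy Q: R₀ = 0.75×16 + 0.60×19 + 0.38×11 + 0.26×30 = 35.3800
Strategy R: R₀ = 0.83×0 + 0.50×20 + 0.39×24 + 0.25×30 = 26.8600
Highest R₀: strategy Q with 35.3800.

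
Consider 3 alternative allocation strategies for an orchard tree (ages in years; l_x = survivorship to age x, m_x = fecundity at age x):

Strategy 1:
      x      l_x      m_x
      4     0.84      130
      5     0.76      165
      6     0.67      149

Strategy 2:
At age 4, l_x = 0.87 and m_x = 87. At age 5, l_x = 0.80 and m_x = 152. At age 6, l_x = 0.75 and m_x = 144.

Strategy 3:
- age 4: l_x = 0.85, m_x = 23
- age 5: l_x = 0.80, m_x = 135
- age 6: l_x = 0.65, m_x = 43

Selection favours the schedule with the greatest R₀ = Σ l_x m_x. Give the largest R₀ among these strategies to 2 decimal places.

334.43

Strategy 1: R₀ = 0.84×130 + 0.76×165 + 0.67×149 = 334.4300
Strategy 2: R₀ = 0.87×87 + 0.80×152 + 0.75×144 = 305.2900
Strategy 3: R₀ = 0.85×23 + 0.80×135 + 0.65×43 = 155.5000
Highest R₀: strategy 1 with 334.4300.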